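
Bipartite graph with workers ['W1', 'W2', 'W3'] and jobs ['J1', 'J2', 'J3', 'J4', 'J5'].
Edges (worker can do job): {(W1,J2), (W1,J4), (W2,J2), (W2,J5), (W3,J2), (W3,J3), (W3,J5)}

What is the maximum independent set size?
Maximum independent set = 5

By König's theorem:
- Min vertex cover = Max matching = 3
- Max independent set = Total vertices - Min vertex cover
- Max independent set = 8 - 3 = 5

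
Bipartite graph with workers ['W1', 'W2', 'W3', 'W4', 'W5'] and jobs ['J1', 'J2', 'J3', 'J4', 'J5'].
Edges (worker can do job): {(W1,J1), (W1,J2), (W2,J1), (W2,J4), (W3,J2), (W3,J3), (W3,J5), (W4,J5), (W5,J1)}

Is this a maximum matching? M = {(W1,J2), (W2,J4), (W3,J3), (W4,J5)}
No, size 4 is not maximum

Proposed matching has size 4.
Maximum matching size for this graph: 5.

This is NOT maximum - can be improved to size 5.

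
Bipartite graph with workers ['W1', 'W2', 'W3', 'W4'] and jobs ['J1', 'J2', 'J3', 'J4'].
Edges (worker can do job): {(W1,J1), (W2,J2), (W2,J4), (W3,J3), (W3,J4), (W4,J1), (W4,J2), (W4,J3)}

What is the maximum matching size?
Maximum matching size = 4

Maximum matching: {(W1,J1), (W2,J4), (W3,J3), (W4,J2)}
Size: 4

This assigns 4 workers to 4 distinct jobs.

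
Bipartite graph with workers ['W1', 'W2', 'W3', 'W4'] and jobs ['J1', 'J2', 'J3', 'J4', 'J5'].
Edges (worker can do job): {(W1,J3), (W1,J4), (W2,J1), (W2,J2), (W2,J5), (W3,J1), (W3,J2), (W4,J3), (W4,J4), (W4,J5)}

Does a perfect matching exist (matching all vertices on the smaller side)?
Yes, perfect matching exists (size 4)

Perfect matching: {(W1,J3), (W2,J5), (W3,J2), (W4,J4)}
All 4 vertices on the smaller side are matched.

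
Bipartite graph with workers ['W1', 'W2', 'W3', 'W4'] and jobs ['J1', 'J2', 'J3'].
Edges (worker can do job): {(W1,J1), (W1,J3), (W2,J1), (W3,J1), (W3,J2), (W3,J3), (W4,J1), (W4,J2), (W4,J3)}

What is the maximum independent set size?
Maximum independent set = 4

By König's theorem:
- Min vertex cover = Max matching = 3
- Max independent set = Total vertices - Min vertex cover
- Max independent set = 7 - 3 = 4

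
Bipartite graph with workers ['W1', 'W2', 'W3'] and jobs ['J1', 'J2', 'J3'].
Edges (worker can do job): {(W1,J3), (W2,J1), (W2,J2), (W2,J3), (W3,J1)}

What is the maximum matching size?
Maximum matching size = 3

Maximum matching: {(W1,J3), (W2,J2), (W3,J1)}
Size: 3

This assigns 3 workers to 3 distinct jobs.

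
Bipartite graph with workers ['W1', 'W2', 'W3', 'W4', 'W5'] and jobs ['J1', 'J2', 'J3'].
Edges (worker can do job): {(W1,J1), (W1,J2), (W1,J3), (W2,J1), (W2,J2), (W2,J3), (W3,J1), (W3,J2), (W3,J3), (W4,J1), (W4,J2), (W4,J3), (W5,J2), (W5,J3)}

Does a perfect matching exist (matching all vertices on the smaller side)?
Yes, perfect matching exists (size 3)

Perfect matching: {(W3,J3), (W4,J1), (W5,J2)}
All 3 vertices on the smaller side are matched.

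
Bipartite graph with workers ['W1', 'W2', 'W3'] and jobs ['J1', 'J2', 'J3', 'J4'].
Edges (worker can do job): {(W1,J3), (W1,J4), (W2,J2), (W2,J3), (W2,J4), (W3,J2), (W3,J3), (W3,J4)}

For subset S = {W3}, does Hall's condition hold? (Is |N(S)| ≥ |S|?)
Yes: |N(S)| = 3, |S| = 1

Subset S = {W3}
Neighbors N(S) = {J2, J3, J4}

|N(S)| = 3, |S| = 1
Hall's condition: |N(S)| ≥ |S| is satisfied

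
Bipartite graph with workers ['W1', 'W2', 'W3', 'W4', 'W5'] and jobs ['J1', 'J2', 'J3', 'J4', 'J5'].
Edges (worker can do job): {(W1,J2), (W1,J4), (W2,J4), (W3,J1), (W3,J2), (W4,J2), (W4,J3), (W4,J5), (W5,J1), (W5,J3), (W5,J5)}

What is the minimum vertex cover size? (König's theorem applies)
Minimum vertex cover size = 5

By König's theorem: in bipartite graphs,
min vertex cover = max matching = 5

Maximum matching has size 5, so minimum vertex cover also has size 5.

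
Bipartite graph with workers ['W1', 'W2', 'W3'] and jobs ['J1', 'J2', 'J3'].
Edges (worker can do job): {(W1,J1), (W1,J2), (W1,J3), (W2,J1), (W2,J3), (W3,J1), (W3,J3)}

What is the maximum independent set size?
Maximum independent set = 3

By König's theorem:
- Min vertex cover = Max matching = 3
- Max independent set = Total vertices - Min vertex cover
- Max independent set = 6 - 3 = 3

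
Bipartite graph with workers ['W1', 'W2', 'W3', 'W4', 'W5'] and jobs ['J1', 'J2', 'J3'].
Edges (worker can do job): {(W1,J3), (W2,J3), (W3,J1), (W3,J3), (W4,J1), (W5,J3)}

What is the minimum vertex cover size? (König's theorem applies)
Minimum vertex cover size = 2

By König's theorem: in bipartite graphs,
min vertex cover = max matching = 2

Maximum matching has size 2, so minimum vertex cover also has size 2.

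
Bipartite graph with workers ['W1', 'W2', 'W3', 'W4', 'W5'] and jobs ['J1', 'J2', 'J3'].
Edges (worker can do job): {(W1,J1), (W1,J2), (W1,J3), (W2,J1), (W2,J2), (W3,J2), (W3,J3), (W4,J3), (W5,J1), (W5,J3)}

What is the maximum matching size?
Maximum matching size = 3

Maximum matching: {(W1,J1), (W3,J2), (W5,J3)}
Size: 3

This assigns 3 workers to 3 distinct jobs.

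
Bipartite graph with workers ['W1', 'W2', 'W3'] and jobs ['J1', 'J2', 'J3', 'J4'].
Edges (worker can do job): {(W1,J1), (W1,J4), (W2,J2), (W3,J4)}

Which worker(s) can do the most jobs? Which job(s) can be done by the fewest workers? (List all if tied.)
Most versatile: W1 (2 jobs); Least covered: J3 (0 workers)

Worker degrees (jobs they can do): W1:2, W2:1, W3:1
Job degrees (workers who can do it): J1:1, J2:1, J3:0, J4:2

Maximum worker degree is 2, achieved by: W1
Minimum job degree is 0, achieved by: J3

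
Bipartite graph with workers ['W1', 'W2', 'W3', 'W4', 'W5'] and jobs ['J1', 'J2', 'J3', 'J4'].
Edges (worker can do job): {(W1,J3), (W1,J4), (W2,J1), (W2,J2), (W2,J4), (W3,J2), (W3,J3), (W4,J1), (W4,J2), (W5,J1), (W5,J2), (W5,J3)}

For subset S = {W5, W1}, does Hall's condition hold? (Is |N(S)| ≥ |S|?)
Yes: |N(S)| = 4, |S| = 2

Subset S = {W5, W1}
Neighbors N(S) = {J1, J2, J3, J4}

|N(S)| = 4, |S| = 2
Hall's condition: |N(S)| ≥ |S| is satisfied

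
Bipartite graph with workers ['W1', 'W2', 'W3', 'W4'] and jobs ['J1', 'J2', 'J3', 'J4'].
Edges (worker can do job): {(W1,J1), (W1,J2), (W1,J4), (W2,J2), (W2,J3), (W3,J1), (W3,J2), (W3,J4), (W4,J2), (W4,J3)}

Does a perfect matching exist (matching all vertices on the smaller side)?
Yes, perfect matching exists (size 4)

Perfect matching: {(W1,J4), (W2,J3), (W3,J1), (W4,J2)}
All 4 vertices on the smaller side are matched.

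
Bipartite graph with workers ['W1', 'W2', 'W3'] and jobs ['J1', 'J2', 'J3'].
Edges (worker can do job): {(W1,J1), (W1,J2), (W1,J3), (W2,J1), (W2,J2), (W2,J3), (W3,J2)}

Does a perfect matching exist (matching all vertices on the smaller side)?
Yes, perfect matching exists (size 3)

Perfect matching: {(W1,J3), (W2,J1), (W3,J2)}
All 3 vertices on the smaller side are matched.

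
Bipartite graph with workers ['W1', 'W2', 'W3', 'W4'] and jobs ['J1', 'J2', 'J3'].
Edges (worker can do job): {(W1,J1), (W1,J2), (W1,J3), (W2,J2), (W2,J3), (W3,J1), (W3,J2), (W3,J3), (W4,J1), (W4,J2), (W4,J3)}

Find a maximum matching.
Matching: {(W1,J3), (W3,J2), (W4,J1)}

Maximum matching (size 3):
  W1 → J3
  W3 → J2
  W4 → J1

Each worker is assigned to at most one job, and each job to at most one worker.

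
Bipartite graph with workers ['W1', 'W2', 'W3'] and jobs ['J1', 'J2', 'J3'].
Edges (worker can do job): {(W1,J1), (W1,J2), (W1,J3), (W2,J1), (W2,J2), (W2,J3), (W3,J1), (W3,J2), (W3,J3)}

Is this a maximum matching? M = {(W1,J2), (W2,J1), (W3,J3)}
Yes, size 3 is maximum

Proposed matching has size 3.
Maximum matching size for this graph: 3.

This is a maximum matching.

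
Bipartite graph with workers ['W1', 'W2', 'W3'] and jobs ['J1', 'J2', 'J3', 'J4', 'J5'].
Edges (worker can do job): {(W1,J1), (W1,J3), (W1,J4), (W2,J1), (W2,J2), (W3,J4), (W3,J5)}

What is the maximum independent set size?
Maximum independent set = 5

By König's theorem:
- Min vertex cover = Max matching = 3
- Max independent set = Total vertices - Min vertex cover
- Max independent set = 8 - 3 = 5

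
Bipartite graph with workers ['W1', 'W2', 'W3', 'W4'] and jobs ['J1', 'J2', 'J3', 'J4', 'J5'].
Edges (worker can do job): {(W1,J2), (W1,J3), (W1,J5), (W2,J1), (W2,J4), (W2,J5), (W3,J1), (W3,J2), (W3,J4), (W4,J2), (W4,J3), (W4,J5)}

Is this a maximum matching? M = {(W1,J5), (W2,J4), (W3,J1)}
No, size 3 is not maximum

Proposed matching has size 3.
Maximum matching size for this graph: 4.

This is NOT maximum - can be improved to size 4.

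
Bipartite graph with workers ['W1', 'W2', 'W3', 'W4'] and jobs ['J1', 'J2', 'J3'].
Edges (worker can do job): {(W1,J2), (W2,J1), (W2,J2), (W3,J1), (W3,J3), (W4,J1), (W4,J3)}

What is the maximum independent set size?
Maximum independent set = 4

By König's theorem:
- Min vertex cover = Max matching = 3
- Max independent set = Total vertices - Min vertex cover
- Max independent set = 7 - 3 = 4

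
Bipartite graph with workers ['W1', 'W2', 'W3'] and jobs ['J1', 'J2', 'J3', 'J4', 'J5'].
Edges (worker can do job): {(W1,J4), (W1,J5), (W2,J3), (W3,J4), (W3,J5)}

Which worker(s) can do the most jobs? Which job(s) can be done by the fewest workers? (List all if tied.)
Most versatile: W1, W3 (2 jobs); Least covered: J1, J2 (0 workers)

Worker degrees (jobs they can do): W1:2, W2:1, W3:2
Job degrees (workers who can do it): J1:0, J2:0, J3:1, J4:2, J5:2

Maximum worker degree is 2, achieved by: W1, W3
Minimum job degree is 0, achieved by: J1, J2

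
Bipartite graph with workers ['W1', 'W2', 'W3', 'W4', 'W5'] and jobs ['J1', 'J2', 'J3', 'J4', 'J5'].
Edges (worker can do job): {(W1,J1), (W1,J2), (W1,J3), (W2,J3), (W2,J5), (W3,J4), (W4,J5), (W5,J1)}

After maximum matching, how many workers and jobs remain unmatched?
Unmatched: 0 workers, 0 jobs

Maximum matching size: 5
Workers: 5 total, 5 matched, 0 unmatched
Jobs: 5 total, 5 matched, 0 unmatched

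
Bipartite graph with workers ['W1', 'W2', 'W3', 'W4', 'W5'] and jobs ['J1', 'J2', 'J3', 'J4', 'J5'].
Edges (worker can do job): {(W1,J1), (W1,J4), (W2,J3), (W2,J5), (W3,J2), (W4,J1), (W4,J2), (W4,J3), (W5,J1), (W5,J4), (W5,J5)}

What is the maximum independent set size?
Maximum independent set = 5

By König's theorem:
- Min vertex cover = Max matching = 5
- Max independent set = Total vertices - Min vertex cover
- Max independent set = 10 - 5 = 5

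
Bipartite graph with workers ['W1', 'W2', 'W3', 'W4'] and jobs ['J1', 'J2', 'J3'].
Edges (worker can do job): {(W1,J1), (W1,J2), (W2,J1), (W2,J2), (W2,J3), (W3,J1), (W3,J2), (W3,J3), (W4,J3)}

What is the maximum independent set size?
Maximum independent set = 4

By König's theorem:
- Min vertex cover = Max matching = 3
- Max independent set = Total vertices - Min vertex cover
- Max independent set = 7 - 3 = 4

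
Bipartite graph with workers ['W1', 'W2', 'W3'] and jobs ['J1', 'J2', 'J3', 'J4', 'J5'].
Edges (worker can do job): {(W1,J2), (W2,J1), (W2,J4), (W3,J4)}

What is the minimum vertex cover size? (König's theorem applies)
Minimum vertex cover size = 3

By König's theorem: in bipartite graphs,
min vertex cover = max matching = 3

Maximum matching has size 3, so minimum vertex cover also has size 3.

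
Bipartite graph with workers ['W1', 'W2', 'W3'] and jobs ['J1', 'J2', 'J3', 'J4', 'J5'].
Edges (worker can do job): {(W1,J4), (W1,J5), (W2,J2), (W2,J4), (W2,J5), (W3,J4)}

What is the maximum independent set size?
Maximum independent set = 5

By König's theorem:
- Min vertex cover = Max matching = 3
- Max independent set = Total vertices - Min vertex cover
- Max independent set = 8 - 3 = 5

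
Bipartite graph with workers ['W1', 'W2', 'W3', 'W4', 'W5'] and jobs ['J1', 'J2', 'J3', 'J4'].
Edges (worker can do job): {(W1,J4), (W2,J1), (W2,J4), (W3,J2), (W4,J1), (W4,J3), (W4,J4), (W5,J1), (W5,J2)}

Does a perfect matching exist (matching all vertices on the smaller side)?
Yes, perfect matching exists (size 4)

Perfect matching: {(W1,J4), (W3,J2), (W4,J3), (W5,J1)}
All 4 vertices on the smaller side are matched.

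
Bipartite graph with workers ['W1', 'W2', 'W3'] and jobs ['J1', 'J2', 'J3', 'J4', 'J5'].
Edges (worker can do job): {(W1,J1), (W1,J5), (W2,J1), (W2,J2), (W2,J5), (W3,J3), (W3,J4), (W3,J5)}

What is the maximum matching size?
Maximum matching size = 3

Maximum matching: {(W1,J5), (W2,J1), (W3,J4)}
Size: 3

This assigns 3 workers to 3 distinct jobs.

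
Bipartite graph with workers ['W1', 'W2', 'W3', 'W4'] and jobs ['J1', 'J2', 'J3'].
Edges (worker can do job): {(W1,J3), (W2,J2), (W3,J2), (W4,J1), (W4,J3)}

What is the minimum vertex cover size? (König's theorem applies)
Minimum vertex cover size = 3

By König's theorem: in bipartite graphs,
min vertex cover = max matching = 3

Maximum matching has size 3, so minimum vertex cover also has size 3.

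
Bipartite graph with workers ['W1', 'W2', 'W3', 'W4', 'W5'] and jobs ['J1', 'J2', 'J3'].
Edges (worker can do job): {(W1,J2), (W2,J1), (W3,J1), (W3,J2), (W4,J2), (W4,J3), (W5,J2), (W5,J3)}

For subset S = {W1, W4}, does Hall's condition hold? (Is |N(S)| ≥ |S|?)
Yes: |N(S)| = 2, |S| = 2

Subset S = {W1, W4}
Neighbors N(S) = {J2, J3}

|N(S)| = 2, |S| = 2
Hall's condition: |N(S)| ≥ |S| is satisfied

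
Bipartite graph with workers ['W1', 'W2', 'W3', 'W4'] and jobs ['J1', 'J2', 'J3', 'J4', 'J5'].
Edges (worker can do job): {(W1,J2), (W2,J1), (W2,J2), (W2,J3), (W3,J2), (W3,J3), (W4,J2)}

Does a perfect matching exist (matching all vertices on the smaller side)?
No, maximum matching has size 3 < 4

Maximum matching has size 3, need 4 for perfect matching.
Unmatched workers: ['W1']
Unmatched jobs: ['J5', 'J4']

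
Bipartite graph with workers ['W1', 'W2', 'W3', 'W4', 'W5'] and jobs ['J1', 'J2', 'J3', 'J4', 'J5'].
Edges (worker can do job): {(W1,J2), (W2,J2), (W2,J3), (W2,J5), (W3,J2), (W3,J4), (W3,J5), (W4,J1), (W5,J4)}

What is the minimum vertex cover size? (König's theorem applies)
Minimum vertex cover size = 5

By König's theorem: in bipartite graphs,
min vertex cover = max matching = 5

Maximum matching has size 5, so minimum vertex cover also has size 5.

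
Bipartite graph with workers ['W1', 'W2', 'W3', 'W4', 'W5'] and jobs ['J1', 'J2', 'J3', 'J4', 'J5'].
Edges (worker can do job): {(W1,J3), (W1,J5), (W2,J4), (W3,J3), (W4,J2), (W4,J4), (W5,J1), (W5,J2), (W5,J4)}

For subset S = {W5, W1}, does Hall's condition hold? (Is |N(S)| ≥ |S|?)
Yes: |N(S)| = 5, |S| = 2

Subset S = {W5, W1}
Neighbors N(S) = {J1, J2, J3, J4, J5}

|N(S)| = 5, |S| = 2
Hall's condition: |N(S)| ≥ |S| is satisfied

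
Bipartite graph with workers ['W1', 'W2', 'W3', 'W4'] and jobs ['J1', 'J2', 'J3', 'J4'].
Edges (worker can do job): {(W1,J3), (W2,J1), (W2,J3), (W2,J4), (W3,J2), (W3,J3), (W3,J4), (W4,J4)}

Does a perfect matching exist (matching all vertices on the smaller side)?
Yes, perfect matching exists (size 4)

Perfect matching: {(W1,J3), (W2,J1), (W3,J2), (W4,J4)}
All 4 vertices on the smaller side are matched.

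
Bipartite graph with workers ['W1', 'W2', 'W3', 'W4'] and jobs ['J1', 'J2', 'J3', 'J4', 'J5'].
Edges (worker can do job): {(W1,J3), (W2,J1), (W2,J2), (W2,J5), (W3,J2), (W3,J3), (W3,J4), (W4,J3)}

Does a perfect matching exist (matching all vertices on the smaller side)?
No, maximum matching has size 3 < 4

Maximum matching has size 3, need 4 for perfect matching.
Unmatched workers: ['W1']
Unmatched jobs: ['J1', 'J4']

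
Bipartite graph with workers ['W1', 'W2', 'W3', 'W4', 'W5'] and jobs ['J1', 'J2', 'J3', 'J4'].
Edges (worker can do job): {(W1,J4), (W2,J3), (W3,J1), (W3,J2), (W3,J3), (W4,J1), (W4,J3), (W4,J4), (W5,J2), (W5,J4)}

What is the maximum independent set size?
Maximum independent set = 5

By König's theorem:
- Min vertex cover = Max matching = 4
- Max independent set = Total vertices - Min vertex cover
- Max independent set = 9 - 4 = 5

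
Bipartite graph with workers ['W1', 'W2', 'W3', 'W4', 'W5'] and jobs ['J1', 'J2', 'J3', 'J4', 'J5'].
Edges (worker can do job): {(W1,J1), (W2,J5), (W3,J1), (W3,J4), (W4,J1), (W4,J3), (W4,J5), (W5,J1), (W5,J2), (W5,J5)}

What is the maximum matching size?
Maximum matching size = 5

Maximum matching: {(W1,J1), (W2,J5), (W3,J4), (W4,J3), (W5,J2)}
Size: 5

This assigns 5 workers to 5 distinct jobs.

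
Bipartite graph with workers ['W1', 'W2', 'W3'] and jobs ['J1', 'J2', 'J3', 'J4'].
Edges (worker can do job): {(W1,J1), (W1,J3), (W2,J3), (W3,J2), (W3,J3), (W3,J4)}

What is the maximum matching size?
Maximum matching size = 3

Maximum matching: {(W1,J1), (W2,J3), (W3,J4)}
Size: 3

This assigns 3 workers to 3 distinct jobs.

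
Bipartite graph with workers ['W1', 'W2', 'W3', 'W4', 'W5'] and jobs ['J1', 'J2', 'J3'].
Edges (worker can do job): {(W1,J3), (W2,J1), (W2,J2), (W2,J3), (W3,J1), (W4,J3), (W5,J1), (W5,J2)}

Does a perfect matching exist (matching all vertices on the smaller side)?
Yes, perfect matching exists (size 3)

Perfect matching: {(W3,J1), (W4,J3), (W5,J2)}
All 3 vertices on the smaller side are matched.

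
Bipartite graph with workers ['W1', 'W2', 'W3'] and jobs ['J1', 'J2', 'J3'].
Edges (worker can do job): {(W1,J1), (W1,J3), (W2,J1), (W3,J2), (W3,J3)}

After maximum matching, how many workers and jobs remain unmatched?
Unmatched: 0 workers, 0 jobs

Maximum matching size: 3
Workers: 3 total, 3 matched, 0 unmatched
Jobs: 3 total, 3 matched, 0 unmatched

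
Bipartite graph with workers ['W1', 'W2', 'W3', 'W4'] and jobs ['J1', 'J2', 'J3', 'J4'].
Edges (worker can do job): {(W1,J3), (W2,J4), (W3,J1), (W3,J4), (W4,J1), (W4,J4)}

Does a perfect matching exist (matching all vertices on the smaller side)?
No, maximum matching has size 3 < 4

Maximum matching has size 3, need 4 for perfect matching.
Unmatched workers: ['W2']
Unmatched jobs: ['J2']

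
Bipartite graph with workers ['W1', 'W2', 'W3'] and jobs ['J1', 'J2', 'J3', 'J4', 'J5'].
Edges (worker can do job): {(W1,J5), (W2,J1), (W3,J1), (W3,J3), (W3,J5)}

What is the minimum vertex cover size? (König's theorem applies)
Minimum vertex cover size = 3

By König's theorem: in bipartite graphs,
min vertex cover = max matching = 3

Maximum matching has size 3, so minimum vertex cover also has size 3.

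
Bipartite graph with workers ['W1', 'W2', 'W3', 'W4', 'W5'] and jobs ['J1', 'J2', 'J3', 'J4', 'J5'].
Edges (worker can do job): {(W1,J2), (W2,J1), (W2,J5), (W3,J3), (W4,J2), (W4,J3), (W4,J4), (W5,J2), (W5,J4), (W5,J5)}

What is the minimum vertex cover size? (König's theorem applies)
Minimum vertex cover size = 5

By König's theorem: in bipartite graphs,
min vertex cover = max matching = 5

Maximum matching has size 5, so minimum vertex cover also has size 5.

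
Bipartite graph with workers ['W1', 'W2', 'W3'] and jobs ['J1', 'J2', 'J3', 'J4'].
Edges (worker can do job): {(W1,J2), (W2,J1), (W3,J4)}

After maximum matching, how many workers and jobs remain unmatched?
Unmatched: 0 workers, 1 jobs

Maximum matching size: 3
Workers: 3 total, 3 matched, 0 unmatched
Jobs: 4 total, 3 matched, 1 unmatched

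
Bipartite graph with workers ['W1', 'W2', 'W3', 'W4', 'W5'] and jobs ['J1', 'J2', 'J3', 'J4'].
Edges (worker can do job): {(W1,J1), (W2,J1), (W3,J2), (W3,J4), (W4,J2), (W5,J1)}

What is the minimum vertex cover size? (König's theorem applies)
Minimum vertex cover size = 3

By König's theorem: in bipartite graphs,
min vertex cover = max matching = 3

Maximum matching has size 3, so minimum vertex cover also has size 3.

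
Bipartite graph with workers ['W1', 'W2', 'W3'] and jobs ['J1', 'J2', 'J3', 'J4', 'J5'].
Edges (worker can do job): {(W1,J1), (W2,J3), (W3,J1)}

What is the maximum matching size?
Maximum matching size = 2

Maximum matching: {(W2,J3), (W3,J1)}
Size: 2

This assigns 2 workers to 2 distinct jobs.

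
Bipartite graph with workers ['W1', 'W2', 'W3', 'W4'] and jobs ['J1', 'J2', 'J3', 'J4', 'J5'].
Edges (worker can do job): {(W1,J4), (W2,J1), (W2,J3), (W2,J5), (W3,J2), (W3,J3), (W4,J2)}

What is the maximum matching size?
Maximum matching size = 4

Maximum matching: {(W1,J4), (W2,J5), (W3,J3), (W4,J2)}
Size: 4

This assigns 4 workers to 4 distinct jobs.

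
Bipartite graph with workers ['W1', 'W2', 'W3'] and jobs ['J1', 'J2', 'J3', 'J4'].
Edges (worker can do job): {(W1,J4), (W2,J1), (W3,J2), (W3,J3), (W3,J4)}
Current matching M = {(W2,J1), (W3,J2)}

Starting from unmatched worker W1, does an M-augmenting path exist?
Yes: W1 → J4

An M-augmenting path alternates non-matching / matching edges, starting and ending at unmatched vertices.
Path: W1 → J4
(J4 is unmatched in M, so the path is augmenting.)
Flipping edges along this path would increase |M| from 2 to 3.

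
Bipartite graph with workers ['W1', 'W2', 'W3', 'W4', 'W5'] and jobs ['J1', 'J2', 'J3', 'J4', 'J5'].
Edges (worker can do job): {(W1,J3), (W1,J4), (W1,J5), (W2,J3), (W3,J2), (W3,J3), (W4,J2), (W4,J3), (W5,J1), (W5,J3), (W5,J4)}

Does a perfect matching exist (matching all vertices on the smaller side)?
No, maximum matching has size 4 < 5

Maximum matching has size 4, need 5 for perfect matching.
Unmatched workers: ['W2']
Unmatched jobs: ['J5']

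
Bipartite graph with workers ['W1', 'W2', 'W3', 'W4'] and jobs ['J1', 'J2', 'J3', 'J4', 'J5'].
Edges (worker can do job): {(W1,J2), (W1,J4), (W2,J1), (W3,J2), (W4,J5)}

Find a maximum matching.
Matching: {(W1,J4), (W2,J1), (W3,J2), (W4,J5)}

Maximum matching (size 4):
  W1 → J4
  W2 → J1
  W3 → J2
  W4 → J5

Each worker is assigned to at most one job, and each job to at most one worker.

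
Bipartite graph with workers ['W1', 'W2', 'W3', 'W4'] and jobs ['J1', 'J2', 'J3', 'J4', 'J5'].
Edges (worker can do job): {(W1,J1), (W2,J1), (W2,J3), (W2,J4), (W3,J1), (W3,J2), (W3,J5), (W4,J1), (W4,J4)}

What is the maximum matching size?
Maximum matching size = 4

Maximum matching: {(W1,J1), (W2,J3), (W3,J2), (W4,J4)}
Size: 4

This assigns 4 workers to 4 distinct jobs.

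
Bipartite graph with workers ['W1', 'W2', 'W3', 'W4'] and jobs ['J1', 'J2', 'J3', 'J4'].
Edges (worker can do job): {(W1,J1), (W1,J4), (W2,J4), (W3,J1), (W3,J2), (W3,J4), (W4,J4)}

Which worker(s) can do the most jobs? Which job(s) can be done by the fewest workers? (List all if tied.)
Most versatile: W3 (3 jobs); Least covered: J3 (0 workers)

Worker degrees (jobs they can do): W1:2, W2:1, W3:3, W4:1
Job degrees (workers who can do it): J1:2, J2:1, J3:0, J4:4

Maximum worker degree is 3, achieved by: W3
Minimum job degree is 0, achieved by: J3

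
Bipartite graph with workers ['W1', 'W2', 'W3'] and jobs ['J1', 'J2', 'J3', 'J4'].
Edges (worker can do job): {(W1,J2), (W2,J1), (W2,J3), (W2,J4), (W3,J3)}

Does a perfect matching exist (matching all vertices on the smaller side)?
Yes, perfect matching exists (size 3)

Perfect matching: {(W1,J2), (W2,J1), (W3,J3)}
All 3 vertices on the smaller side are matched.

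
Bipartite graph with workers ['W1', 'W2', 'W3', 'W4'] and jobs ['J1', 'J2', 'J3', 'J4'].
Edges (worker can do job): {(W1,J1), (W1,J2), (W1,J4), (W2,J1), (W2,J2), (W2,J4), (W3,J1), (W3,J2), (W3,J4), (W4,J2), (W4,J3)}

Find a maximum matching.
Matching: {(W1,J1), (W2,J2), (W3,J4), (W4,J3)}

Maximum matching (size 4):
  W1 → J1
  W2 → J2
  W3 → J4
  W4 → J3

Each worker is assigned to at most one job, and each job to at most one worker.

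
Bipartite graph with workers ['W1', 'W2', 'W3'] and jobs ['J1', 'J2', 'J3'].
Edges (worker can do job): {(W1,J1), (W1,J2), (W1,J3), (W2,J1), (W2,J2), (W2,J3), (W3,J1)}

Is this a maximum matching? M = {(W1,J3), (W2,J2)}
No, size 2 is not maximum

Proposed matching has size 2.
Maximum matching size for this graph: 3.

This is NOT maximum - can be improved to size 3.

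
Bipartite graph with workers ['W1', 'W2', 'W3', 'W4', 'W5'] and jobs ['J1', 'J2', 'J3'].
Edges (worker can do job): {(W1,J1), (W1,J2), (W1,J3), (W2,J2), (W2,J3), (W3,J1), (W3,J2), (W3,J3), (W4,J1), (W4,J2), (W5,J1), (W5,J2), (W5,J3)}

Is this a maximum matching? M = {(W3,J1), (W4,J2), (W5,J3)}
Yes, size 3 is maximum

Proposed matching has size 3.
Maximum matching size for this graph: 3.

This is a maximum matching.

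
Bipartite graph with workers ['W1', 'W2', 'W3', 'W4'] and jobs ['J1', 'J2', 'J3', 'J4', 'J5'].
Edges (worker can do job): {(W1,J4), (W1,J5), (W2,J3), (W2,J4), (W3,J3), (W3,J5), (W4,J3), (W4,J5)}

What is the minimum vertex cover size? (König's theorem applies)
Minimum vertex cover size = 3

By König's theorem: in bipartite graphs,
min vertex cover = max matching = 3

Maximum matching has size 3, so minimum vertex cover also has size 3.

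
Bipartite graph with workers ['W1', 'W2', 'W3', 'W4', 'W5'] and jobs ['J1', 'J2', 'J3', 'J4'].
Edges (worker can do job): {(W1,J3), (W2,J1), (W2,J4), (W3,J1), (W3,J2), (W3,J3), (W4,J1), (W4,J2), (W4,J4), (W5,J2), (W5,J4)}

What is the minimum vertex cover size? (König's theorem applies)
Minimum vertex cover size = 4

By König's theorem: in bipartite graphs,
min vertex cover = max matching = 4

Maximum matching has size 4, so minimum vertex cover also has size 4.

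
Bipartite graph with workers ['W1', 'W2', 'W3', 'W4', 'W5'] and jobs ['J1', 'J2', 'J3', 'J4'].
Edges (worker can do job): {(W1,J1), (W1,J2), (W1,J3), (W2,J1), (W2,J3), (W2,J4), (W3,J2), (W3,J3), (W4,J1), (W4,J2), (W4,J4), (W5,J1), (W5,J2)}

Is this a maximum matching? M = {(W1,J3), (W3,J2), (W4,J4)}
No, size 3 is not maximum

Proposed matching has size 3.
Maximum matching size for this graph: 4.

This is NOT maximum - can be improved to size 4.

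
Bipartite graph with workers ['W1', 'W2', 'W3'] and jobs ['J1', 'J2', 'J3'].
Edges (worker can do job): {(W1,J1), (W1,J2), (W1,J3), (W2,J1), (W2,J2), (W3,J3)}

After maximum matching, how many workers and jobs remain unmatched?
Unmatched: 0 workers, 0 jobs

Maximum matching size: 3
Workers: 3 total, 3 matched, 0 unmatched
Jobs: 3 total, 3 matched, 0 unmatched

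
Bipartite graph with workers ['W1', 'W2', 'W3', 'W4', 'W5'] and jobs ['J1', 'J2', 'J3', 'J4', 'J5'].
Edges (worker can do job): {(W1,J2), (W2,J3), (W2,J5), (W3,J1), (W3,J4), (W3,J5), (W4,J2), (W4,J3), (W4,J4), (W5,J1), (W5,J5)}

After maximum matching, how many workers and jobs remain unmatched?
Unmatched: 0 workers, 0 jobs

Maximum matching size: 5
Workers: 5 total, 5 matched, 0 unmatched
Jobs: 5 total, 5 matched, 0 unmatched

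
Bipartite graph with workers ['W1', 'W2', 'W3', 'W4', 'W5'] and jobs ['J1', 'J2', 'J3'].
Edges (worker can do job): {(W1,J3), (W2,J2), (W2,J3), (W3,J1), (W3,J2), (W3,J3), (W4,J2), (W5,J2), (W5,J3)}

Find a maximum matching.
Matching: {(W1,J3), (W3,J1), (W5,J2)}

Maximum matching (size 3):
  W1 → J3
  W3 → J1
  W5 → J2

Each worker is assigned to at most one job, and each job to at most one worker.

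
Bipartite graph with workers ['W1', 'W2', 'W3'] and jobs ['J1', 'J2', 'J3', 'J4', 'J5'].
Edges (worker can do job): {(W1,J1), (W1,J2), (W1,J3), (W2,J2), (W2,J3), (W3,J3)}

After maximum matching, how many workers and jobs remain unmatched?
Unmatched: 0 workers, 2 jobs

Maximum matching size: 3
Workers: 3 total, 3 matched, 0 unmatched
Jobs: 5 total, 3 matched, 2 unmatched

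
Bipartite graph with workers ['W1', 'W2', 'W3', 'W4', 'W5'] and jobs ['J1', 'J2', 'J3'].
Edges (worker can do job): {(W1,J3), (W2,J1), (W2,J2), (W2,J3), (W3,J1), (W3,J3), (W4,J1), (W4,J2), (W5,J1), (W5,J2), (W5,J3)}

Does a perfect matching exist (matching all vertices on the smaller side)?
Yes, perfect matching exists (size 3)

Perfect matching: {(W3,J3), (W4,J1), (W5,J2)}
All 3 vertices on the smaller side are matched.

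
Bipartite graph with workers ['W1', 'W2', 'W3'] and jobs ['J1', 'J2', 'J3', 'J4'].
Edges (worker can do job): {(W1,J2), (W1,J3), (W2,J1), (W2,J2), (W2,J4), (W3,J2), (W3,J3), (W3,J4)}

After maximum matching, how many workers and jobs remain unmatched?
Unmatched: 0 workers, 1 jobs

Maximum matching size: 3
Workers: 3 total, 3 matched, 0 unmatched
Jobs: 4 total, 3 matched, 1 unmatched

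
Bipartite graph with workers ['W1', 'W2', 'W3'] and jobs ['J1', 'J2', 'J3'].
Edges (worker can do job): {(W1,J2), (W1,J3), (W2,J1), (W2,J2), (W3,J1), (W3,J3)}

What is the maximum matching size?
Maximum matching size = 3

Maximum matching: {(W1,J2), (W2,J1), (W3,J3)}
Size: 3

This assigns 3 workers to 3 distinct jobs.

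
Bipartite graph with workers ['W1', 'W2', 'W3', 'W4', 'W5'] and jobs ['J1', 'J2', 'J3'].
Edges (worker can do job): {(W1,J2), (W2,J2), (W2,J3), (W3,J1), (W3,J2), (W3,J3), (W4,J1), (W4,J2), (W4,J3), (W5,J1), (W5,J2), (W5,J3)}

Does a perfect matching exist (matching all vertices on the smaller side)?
Yes, perfect matching exists (size 3)

Perfect matching: {(W3,J3), (W4,J2), (W5,J1)}
All 3 vertices on the smaller side are matched.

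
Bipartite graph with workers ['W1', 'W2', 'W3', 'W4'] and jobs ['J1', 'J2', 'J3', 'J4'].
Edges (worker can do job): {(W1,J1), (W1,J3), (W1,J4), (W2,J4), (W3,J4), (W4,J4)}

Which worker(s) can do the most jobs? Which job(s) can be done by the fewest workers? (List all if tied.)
Most versatile: W1 (3 jobs); Least covered: J2 (0 workers)

Worker degrees (jobs they can do): W1:3, W2:1, W3:1, W4:1
Job degrees (workers who can do it): J1:1, J2:0, J3:1, J4:4

Maximum worker degree is 3, achieved by: W1
Minimum job degree is 0, achieved by: J2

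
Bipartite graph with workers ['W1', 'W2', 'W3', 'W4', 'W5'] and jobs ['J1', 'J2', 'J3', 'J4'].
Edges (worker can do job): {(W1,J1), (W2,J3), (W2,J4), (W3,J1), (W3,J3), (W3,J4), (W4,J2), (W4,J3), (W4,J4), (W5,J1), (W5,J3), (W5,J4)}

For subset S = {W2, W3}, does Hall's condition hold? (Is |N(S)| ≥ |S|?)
Yes: |N(S)| = 3, |S| = 2

Subset S = {W2, W3}
Neighbors N(S) = {J1, J3, J4}

|N(S)| = 3, |S| = 2
Hall's condition: |N(S)| ≥ |S| is satisfied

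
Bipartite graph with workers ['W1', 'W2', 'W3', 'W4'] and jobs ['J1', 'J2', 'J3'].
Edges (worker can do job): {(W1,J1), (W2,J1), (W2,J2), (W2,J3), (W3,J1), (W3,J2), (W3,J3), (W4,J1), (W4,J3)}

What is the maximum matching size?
Maximum matching size = 3

Maximum matching: {(W2,J3), (W3,J2), (W4,J1)}
Size: 3

This assigns 3 workers to 3 distinct jobs.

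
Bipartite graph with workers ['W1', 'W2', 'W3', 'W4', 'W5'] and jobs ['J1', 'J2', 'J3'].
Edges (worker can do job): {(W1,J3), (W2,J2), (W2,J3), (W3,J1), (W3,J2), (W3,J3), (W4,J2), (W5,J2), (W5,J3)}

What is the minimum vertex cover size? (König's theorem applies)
Minimum vertex cover size = 3

By König's theorem: in bipartite graphs,
min vertex cover = max matching = 3

Maximum matching has size 3, so minimum vertex cover also has size 3.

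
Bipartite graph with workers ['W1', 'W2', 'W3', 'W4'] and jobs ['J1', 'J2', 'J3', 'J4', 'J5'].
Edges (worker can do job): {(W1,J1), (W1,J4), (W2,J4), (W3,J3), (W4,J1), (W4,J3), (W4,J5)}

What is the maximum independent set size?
Maximum independent set = 5

By König's theorem:
- Min vertex cover = Max matching = 4
- Max independent set = Total vertices - Min vertex cover
- Max independent set = 9 - 4 = 5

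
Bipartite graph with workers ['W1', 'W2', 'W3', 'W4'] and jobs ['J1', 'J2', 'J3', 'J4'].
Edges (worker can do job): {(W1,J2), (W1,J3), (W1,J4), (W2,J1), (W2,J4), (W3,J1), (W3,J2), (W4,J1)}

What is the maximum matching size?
Maximum matching size = 4

Maximum matching: {(W1,J3), (W2,J4), (W3,J2), (W4,J1)}
Size: 4

This assigns 4 workers to 4 distinct jobs.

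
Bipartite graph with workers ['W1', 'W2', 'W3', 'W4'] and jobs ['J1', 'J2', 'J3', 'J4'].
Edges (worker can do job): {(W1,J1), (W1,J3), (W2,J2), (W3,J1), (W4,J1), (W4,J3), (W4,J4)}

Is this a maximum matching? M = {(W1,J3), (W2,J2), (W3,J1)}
No, size 3 is not maximum

Proposed matching has size 3.
Maximum matching size for this graph: 4.

This is NOT maximum - can be improved to size 4.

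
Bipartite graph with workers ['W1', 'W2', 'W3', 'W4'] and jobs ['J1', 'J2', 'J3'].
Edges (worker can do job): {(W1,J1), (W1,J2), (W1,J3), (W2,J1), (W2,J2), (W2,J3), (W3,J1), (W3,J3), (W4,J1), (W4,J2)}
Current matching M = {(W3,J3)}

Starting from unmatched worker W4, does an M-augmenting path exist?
Yes: W4 → J2

An M-augmenting path alternates non-matching / matching edges, starting and ending at unmatched vertices.
Path: W4 → J2
(J2 is unmatched in M, so the path is augmenting.)
Flipping edges along this path would increase |M| from 1 to 2.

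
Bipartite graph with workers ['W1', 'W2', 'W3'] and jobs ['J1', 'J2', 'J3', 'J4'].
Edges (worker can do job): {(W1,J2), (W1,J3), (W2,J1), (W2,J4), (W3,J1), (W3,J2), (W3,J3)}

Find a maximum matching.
Matching: {(W1,J2), (W2,J4), (W3,J1)}

Maximum matching (size 3):
  W1 → J2
  W2 → J4
  W3 → J1

Each worker is assigned to at most one job, and each job to at most one worker.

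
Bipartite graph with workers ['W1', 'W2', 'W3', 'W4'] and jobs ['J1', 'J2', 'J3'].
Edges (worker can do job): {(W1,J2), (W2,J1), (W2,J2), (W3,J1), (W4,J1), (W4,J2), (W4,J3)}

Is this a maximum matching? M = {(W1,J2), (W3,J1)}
No, size 2 is not maximum

Proposed matching has size 2.
Maximum matching size for this graph: 3.

This is NOT maximum - can be improved to size 3.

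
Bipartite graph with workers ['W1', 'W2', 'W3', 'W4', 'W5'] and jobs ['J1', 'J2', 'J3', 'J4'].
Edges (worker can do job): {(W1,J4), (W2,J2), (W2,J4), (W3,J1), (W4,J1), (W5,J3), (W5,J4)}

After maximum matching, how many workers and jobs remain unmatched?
Unmatched: 1 workers, 0 jobs

Maximum matching size: 4
Workers: 5 total, 4 matched, 1 unmatched
Jobs: 4 total, 4 matched, 0 unmatched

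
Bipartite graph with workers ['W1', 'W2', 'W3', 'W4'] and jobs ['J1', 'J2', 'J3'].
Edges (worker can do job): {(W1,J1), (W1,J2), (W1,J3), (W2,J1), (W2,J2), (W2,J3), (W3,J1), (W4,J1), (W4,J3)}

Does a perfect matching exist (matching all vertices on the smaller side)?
Yes, perfect matching exists (size 3)

Perfect matching: {(W1,J2), (W3,J1), (W4,J3)}
All 3 vertices on the smaller side are matched.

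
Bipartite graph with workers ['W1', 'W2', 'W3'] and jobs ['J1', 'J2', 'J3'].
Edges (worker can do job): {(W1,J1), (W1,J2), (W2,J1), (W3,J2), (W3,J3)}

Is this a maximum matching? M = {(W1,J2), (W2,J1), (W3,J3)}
Yes, size 3 is maximum

Proposed matching has size 3.
Maximum matching size for this graph: 3.

This is a maximum matching.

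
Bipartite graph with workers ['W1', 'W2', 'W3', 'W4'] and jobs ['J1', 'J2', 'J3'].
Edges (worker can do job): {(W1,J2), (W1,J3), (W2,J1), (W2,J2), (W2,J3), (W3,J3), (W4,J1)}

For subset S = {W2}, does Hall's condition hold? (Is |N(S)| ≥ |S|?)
Yes: |N(S)| = 3, |S| = 1

Subset S = {W2}
Neighbors N(S) = {J1, J2, J3}

|N(S)| = 3, |S| = 1
Hall's condition: |N(S)| ≥ |S| is satisfied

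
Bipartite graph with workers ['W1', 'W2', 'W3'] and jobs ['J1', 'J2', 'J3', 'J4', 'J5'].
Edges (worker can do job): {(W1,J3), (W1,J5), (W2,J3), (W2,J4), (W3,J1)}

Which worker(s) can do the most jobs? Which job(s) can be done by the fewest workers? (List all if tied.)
Most versatile: W1, W2 (2 jobs); Least covered: J2 (0 workers)

Worker degrees (jobs they can do): W1:2, W2:2, W3:1
Job degrees (workers who can do it): J1:1, J2:0, J3:2, J4:1, J5:1

Maximum worker degree is 2, achieved by: W1, W2
Minimum job degree is 0, achieved by: J2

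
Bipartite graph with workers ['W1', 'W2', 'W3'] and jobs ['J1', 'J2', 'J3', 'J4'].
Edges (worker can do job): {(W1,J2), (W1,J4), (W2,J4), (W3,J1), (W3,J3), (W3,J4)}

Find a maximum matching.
Matching: {(W1,J2), (W2,J4), (W3,J3)}

Maximum matching (size 3):
  W1 → J2
  W2 → J4
  W3 → J3

Each worker is assigned to at most one job, and each job to at most one worker.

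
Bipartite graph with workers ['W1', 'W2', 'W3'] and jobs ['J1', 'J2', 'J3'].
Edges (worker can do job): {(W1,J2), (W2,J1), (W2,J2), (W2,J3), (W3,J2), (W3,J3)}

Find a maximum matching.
Matching: {(W1,J2), (W2,J1), (W3,J3)}

Maximum matching (size 3):
  W1 → J2
  W2 → J1
  W3 → J3

Each worker is assigned to at most one job, and each job to at most one worker.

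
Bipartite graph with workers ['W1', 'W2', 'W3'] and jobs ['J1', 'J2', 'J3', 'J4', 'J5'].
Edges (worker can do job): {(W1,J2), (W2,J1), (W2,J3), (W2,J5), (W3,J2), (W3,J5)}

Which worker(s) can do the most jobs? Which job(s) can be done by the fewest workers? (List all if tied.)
Most versatile: W2 (3 jobs); Least covered: J4 (0 workers)

Worker degrees (jobs they can do): W1:1, W2:3, W3:2
Job degrees (workers who can do it): J1:1, J2:2, J3:1, J4:0, J5:2

Maximum worker degree is 3, achieved by: W2
Minimum job degree is 0, achieved by: J4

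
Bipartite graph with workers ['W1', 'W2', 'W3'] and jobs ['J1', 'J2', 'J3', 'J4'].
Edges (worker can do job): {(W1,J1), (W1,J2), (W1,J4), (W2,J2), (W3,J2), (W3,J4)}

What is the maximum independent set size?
Maximum independent set = 4

By König's theorem:
- Min vertex cover = Max matching = 3
- Max independent set = Total vertices - Min vertex cover
- Max independent set = 7 - 3 = 4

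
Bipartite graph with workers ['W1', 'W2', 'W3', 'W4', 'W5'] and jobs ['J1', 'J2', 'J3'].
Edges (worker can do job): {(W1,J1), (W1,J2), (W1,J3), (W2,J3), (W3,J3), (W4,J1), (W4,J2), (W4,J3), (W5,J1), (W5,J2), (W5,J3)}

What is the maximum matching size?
Maximum matching size = 3

Maximum matching: {(W3,J3), (W4,J1), (W5,J2)}
Size: 3

This assigns 3 workers to 3 distinct jobs.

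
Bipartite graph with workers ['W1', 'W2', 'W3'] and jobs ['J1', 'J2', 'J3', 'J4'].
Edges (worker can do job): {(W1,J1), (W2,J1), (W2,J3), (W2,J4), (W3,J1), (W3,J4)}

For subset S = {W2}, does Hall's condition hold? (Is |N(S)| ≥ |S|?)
Yes: |N(S)| = 3, |S| = 1

Subset S = {W2}
Neighbors N(S) = {J1, J3, J4}

|N(S)| = 3, |S| = 1
Hall's condition: |N(S)| ≥ |S| is satisfied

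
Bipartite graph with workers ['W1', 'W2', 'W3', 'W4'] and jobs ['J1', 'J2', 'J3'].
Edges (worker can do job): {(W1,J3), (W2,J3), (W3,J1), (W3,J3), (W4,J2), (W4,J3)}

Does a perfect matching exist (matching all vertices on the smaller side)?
Yes, perfect matching exists (size 3)

Perfect matching: {(W1,J3), (W3,J1), (W4,J2)}
All 3 vertices on the smaller side are matched.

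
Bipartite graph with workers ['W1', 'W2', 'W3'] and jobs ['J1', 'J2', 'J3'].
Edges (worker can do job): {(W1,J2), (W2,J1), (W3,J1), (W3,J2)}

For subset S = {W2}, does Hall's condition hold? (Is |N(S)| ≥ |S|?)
Yes: |N(S)| = 1, |S| = 1

Subset S = {W2}
Neighbors N(S) = {J1}

|N(S)| = 1, |S| = 1
Hall's condition: |N(S)| ≥ |S| is satisfied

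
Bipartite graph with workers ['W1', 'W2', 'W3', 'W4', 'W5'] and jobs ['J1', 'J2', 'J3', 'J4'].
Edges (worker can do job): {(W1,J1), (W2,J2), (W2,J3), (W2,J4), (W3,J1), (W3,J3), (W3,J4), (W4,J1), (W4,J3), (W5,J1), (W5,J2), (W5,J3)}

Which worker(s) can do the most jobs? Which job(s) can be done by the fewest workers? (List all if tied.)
Most versatile: W2, W3, W5 (3 jobs); Least covered: J2, J4 (2 workers)

Worker degrees (jobs they can do): W1:1, W2:3, W3:3, W4:2, W5:3
Job degrees (workers who can do it): J1:4, J2:2, J3:4, J4:2

Maximum worker degree is 3, achieved by: W2, W3, W5
Minimum job degree is 2, achieved by: J2, J4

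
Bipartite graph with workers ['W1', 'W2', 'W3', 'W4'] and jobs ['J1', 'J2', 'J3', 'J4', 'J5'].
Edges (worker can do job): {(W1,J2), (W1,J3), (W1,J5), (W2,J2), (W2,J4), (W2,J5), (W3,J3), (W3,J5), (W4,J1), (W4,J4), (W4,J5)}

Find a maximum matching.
Matching: {(W1,J2), (W2,J5), (W3,J3), (W4,J4)}

Maximum matching (size 4):
  W1 → J2
  W2 → J5
  W3 → J3
  W4 → J4

Each worker is assigned to at most one job, and each job to at most one worker.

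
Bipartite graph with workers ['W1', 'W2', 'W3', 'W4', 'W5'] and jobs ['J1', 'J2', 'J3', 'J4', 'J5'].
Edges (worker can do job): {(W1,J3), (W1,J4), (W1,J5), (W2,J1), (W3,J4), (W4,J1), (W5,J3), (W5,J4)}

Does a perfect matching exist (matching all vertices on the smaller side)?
No, maximum matching has size 4 < 5

Maximum matching has size 4, need 5 for perfect matching.
Unmatched workers: ['W2']
Unmatched jobs: ['J2']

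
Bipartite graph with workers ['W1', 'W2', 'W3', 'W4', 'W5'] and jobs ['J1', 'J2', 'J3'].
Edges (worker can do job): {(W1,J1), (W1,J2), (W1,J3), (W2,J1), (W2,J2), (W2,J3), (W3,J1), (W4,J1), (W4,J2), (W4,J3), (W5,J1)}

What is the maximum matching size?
Maximum matching size = 3

Maximum matching: {(W1,J3), (W3,J1), (W4,J2)}
Size: 3

This assigns 3 workers to 3 distinct jobs.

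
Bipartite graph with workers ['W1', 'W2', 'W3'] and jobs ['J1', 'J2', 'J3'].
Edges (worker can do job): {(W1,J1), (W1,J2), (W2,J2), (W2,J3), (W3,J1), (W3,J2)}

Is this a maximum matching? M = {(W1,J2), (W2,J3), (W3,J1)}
Yes, size 3 is maximum

Proposed matching has size 3.
Maximum matching size for this graph: 3.

This is a maximum matching.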